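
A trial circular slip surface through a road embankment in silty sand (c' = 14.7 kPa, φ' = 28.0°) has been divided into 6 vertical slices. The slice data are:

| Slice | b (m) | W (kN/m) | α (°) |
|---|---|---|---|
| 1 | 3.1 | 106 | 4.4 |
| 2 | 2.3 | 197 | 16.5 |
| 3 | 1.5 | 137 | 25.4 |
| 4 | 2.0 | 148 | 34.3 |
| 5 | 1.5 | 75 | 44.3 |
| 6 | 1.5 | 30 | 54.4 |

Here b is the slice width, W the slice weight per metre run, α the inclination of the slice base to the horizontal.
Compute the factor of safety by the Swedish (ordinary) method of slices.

FS = 1.89

Ordinary method of slices: FS = Σ[c'·Δl_i + (W_i cosα_i)·tanφ'] / Σ W_i sinα_i, with Δl_i = b_i / cosα_i.
Slice 1: Δl = 3.1/cos4.4° = 3.109 m; N'_1 = 106·cos4.4° = 105.7; c'Δl = 45.70; W sinα = 8.1
Slice 2: Δl = 2.3/cos16.5° = 2.399 m; N'_2 = 197·cos16.5° = 188.9; c'Δl = 35.26; W sinα = 56.0
Slice 3: Δl = 1.5/cos25.4° = 1.661 m; N'_3 = 137·cos25.4° = 123.8; c'Δl = 24.41; W sinα = 58.8
Slice 4: Δl = 2.0/cos34.3° = 2.421 m; N'_4 = 148·cos34.3° = 122.3; c'Δl = 35.59; W sinα = 83.4
Slice 5: Δl = 1.5/cos44.3° = 2.096 m; N'_5 = 75·cos44.3° = 53.7; c'Δl = 30.81; W sinα = 52.4
Slice 6: Δl = 1.5/cos54.4° = 2.577 m; N'_6 = 30·cos54.4° = 17.5; c'Δl = 37.88; W sinα = 24.4
Σc'Δl = 209.7 kN/m; ΣN' = 611.7 kN/m; ΣW sinα = 283.0 kN/m
Resisting = 209.7 + 611.7·tan28.0° = 209.7 + 325.3 = 534.9 kN/m
FS = 534.9 / 283.0 = 1.890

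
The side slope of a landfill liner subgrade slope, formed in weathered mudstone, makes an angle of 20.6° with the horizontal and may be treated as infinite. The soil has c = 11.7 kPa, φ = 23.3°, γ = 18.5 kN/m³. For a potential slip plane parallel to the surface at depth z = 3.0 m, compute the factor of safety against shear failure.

For an infinite slope with a slip plane parallel to the surface (no pore pressure): FS = [c + γz cos²β tanφ] / [γz sinβ cosβ].
γz = 18.5·3.0 = 55.50 kN/m²
Numerator = 11.7 + 55.50·cos²20.6°·tan23.3° = 11.7 + 55.50·0.8762·0.4307 = 32.643 kPa
Denominator = 55.50·sin20.6°·cos20.6° = 55.50·0.3518·0.9361 = 18.279 kPa
FS = 32.643 / 18.279 = 1.786

FS = 1.79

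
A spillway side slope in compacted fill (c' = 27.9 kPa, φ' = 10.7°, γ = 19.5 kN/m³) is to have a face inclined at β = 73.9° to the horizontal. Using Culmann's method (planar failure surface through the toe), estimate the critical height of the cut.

H_c = 9.84 m

Culmann's analysis gives the critical failure plane at α_cr = (β + φ')/2 = (73.9 + 10.7)/2 = 42.3°, and the critical height
H_c = (4c'/γ) · sinβ cosφ' / [1 − cos(β − φ')]
    = (4·27.9/19.5) · sin73.9°·cos10.7° / [1 − cos(63.2°)]
    = 5.723 · 0.9608·0.9826 / [1 − 0.4509]
    = 5.723 · 0.9441 / 0.5491
    = 9.84 m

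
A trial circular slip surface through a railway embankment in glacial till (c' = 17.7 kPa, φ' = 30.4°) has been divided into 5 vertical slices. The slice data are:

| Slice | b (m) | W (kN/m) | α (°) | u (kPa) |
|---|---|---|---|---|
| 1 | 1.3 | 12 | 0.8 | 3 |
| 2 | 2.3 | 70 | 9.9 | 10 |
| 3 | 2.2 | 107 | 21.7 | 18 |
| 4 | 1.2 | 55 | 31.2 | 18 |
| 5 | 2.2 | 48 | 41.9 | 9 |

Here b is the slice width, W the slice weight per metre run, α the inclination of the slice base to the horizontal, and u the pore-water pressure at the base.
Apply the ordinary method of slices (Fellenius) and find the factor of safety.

Ordinary method of slices: FS = Σ[c'·Δl_i + (W_i cosα_i − u_i·Δl_i)·tanφ'] / Σ W_i sinα_i, with Δl_i = b_i / cosα_i.
Slice 1: Δl = 1.3/cos0.8° = 1.300 m; N'_1 = 12·cos0.8° − 3·1.300 = 8.1; c'Δl = 23.01; W sinα = 0.2
Slice 2: Δl = 2.3/cos9.9° = 2.335 m; N'_2 = 70·cos9.9° − 10·2.335 = 45.6; c'Δl = 41.33; W sinα = 12.0
Slice 3: Δl = 2.2/cos21.7° = 2.368 m; N'_3 = 107·cos21.7° − 18·2.368 = 56.8; c'Δl = 41.91; W sinα = 39.6
Slice 4: Δl = 1.2/cos31.2° = 1.403 m; N'_4 = 55·cos31.2° − 18·1.403 = 21.8; c'Δl = 24.83; W sinα = 28.5
Slice 5: Δl = 2.2/cos41.9° = 2.956 m; N'_5 = 48·cos41.9° − 9·2.956 = 9.1; c'Δl = 52.32; W sinα = 32.1
Σc'Δl = 183.4 kN/m; ΣN' = 141.4 kN/m; ΣW sinα = 112.3 kN/m
Resisting = 183.4 + 141.4·tan30.4° = 183.4 + 83.0 = 266.4 kN/m
FS = 266.4 / 112.3 = 2.372

FS = 2.37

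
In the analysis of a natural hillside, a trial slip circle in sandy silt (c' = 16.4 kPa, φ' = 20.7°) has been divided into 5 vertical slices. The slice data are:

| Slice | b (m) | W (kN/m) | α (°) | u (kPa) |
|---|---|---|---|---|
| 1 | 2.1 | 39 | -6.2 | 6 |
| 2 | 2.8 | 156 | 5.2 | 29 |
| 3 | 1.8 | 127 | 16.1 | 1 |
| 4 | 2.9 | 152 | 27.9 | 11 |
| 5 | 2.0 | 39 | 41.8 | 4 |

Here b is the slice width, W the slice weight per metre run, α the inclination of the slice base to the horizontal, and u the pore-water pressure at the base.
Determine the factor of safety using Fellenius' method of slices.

FS = 2.37

Ordinary method of slices: FS = Σ[c'·Δl_i + (W_i cosα_i − u_i·Δl_i)·tanφ'] / Σ W_i sinα_i, with Δl_i = b_i / cosα_i.
Slice 1: Δl = 2.1/cos(-6.2°) = 2.112 m; N'_1 = 39·cos(-6.2°) − 6·2.112 = 26.1; c'Δl = 34.64; W sinα = -4.2
Slice 2: Δl = 2.8/cos5.2° = 2.812 m; N'_2 = 156·cos5.2° − 29·2.812 = 73.8; c'Δl = 46.11; W sinα = 14.1
Slice 3: Δl = 1.8/cos16.1° = 1.873 m; N'_3 = 127·cos16.1° − 1·1.873 = 120.1; c'Δl = 30.73; W sinα = 35.2
Slice 4: Δl = 2.9/cos27.9° = 3.281 m; N'_4 = 152·cos27.9° − 11·3.281 = 98.2; c'Δl = 53.82; W sinα = 71.1
Slice 5: Δl = 2.0/cos41.8° = 2.683 m; N'_5 = 39·cos41.8° − 4·2.683 = 18.3; c'Δl = 44.00; W sinα = 26.0
Σc'Δl = 209.3 kN/m; ΣN' = 336.6 kN/m; ΣW sinα = 142.3 kN/m
Resisting = 209.3 + 336.6·tan20.7° = 209.3 + 127.2 = 336.5 kN/m
FS = 336.5 / 142.3 = 2.365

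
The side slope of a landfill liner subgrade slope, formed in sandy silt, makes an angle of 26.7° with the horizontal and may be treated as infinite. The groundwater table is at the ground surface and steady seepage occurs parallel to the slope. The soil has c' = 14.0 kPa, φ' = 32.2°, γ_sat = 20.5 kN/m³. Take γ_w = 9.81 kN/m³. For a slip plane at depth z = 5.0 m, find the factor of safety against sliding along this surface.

FS = 0.99

With seepage parallel to the slope and the water table at the surface, the effective normal stress on the slip plane uses the buoyant unit weight γ' = γ_sat − γ_w while the driving shear stress uses γ_sat:
FS = [c' + γ' z cos²β tanφ'] / [γ_sat z sinβ cosβ]
γ' = 20.5 − 9.81 = 10.69 kN/m³
Numerator = 14.0 + 10.69·5.0·cos²26.7°·tan32.2° = 14.0 + 10.69·5.0·0.7981·0.6297 = 40.864 kPa
Denominator = 20.5·5.0·sin26.7°·cos26.7° = 20.5·5.0·0.4493·0.8934 = 41.144 kPa
FS = 40.864 / 41.144 = 0.993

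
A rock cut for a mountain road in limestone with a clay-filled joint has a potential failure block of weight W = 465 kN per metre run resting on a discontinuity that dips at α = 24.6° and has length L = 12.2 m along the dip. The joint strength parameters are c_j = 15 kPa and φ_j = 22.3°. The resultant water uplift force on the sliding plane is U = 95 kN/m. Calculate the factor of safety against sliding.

Resolving the block weight along and normal to the plane and applying the Mohr–Coulomb strength on the joint:
N' = W cosα − U = 465·cos24.6° − 95 = 327.8 kN/m
Driving force T = W sinα = 465·sin24.6° = 193.6 kN/m
Resisting force R = c_j·L + N'·tanφ_j = 15·12.2 + 327.8·tan22.3° = 183.0 + 134.4 = 317.4 kN/m
FS = R / T = 317.4 / 193.6 = 1.640

FS = 1.64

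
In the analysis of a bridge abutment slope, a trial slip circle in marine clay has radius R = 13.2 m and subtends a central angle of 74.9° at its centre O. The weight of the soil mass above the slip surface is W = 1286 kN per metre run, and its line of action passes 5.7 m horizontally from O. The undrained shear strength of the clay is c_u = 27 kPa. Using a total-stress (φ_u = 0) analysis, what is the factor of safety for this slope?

Taking moments about the centre O, the resisting moment is provided by the undrained shear strength acting along the arc:
Arc length L_a = R·θ = 13.2·(74.9°·π/180) = 13.2·1.3073 = 17.26 m
M_R = c_u·L_a·R = 27·17.26·13.2 = 6149.9 kN·m/m
M_D = W·d = 1286·5.7 = 7330.2 kN·m/m
FS = M_R / M_D = 6149.9 / 7330.2 = 0.839

FS = 0.84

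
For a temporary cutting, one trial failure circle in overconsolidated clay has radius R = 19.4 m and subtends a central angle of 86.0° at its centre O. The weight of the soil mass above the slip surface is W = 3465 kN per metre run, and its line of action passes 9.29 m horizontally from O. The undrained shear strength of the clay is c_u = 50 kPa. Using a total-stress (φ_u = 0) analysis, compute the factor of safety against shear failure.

FS = 0.88

Taking moments about the centre O, the resisting moment is provided by the undrained shear strength acting along the arc:
Arc length L_a = R·θ = 19.4·(86.0°·π/180) = 19.4·1.5010 = 29.12 m
M_R = c_u·L_a·R = 50·29.12·19.4 = 28245.5 kN·m/m
M_D = W·d = 3465·9.29 = 32189.8 kN·m/m
FS = M_R / M_D = 28245.5 / 32189.8 = 0.877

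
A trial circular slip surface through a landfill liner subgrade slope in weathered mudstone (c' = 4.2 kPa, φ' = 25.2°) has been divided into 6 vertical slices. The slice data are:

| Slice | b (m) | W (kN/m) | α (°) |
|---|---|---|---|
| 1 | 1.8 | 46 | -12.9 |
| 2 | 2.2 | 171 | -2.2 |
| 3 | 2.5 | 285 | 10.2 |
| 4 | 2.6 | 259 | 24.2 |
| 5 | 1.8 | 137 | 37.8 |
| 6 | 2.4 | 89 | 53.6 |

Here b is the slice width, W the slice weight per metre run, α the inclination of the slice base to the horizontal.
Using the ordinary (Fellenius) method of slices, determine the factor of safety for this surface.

FS = 1.65

Ordinary method of slices: FS = Σ[c'·Δl_i + (W_i cosα_i)·tanφ'] / Σ W_i sinα_i, with Δl_i = b_i / cosα_i.
Slice 1: Δl = 1.8/cos(-12.9°) = 1.847 m; N'_1 = 46·cos(-12.9°) = 44.8; c'Δl = 7.76; W sinα = -10.3
Slice 2: Δl = 2.2/cos(-2.2°) = 2.202 m; N'_2 = 171·cos(-2.2°) = 170.9; c'Δl = 9.25; W sinα = -6.6
Slice 3: Δl = 2.5/cos10.2° = 2.540 m; N'_3 = 285·cos10.2° = 280.5; c'Δl = 10.67; W sinα = 50.5
Slice 4: Δl = 2.6/cos24.2° = 2.851 m; N'_4 = 259·cos24.2° = 236.2; c'Δl = 11.97; W sinα = 106.2
Slice 5: Δl = 1.8/cos37.8° = 2.278 m; N'_5 = 137·cos37.8° = 108.3; c'Δl = 9.57; W sinα = 84.0
Slice 6: Δl = 2.4/cos53.6° = 4.044 m; N'_6 = 89·cos53.6° = 52.8; c'Δl = 16.99; W sinα = 71.6
Σc'Δl = 66.2 kN/m; ΣN' = 893.5 kN/m; ΣW sinα = 295.4 kN/m
Resisting = 66.2 + 893.5·tan25.2° = 66.2 + 420.5 = 486.7 kN/m
FS = 486.7 / 295.4 = 1.647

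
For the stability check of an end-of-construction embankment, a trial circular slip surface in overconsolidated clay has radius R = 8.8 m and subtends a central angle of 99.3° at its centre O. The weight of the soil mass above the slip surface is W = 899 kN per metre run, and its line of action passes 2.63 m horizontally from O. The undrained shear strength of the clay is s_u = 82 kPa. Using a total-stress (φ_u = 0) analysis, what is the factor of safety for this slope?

FS = 4.65

Taking moments about the centre O, the resisting moment is provided by the undrained shear strength acting along the arc:
Arc length L_a = R·θ = 8.8·(99.3°·π/180) = 8.8·1.7331 = 15.25 m
M_R = s_u·L_a·R = 82·15.25·8.8 = 11005.4 kN·m/m
M_D = W·d = 899·2.63 = 2364.4 kN·m/m
FS = M_R / M_D = 11005.4 / 2364.4 = 4.655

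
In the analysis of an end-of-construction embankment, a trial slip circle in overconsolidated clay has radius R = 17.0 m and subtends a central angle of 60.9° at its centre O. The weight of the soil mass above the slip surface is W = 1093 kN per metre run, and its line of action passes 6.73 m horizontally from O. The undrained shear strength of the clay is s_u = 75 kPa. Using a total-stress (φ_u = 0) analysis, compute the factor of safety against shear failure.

Taking moments about the centre O, the resisting moment is provided by the undrained shear strength acting along the arc:
Arc length L_a = R·θ = 17.0·(60.9°·π/180) = 17.0·1.0629 = 18.07 m
M_R = s_u·L_a·R = 75·18.07·17.0 = 23038.5 kN·m/m
M_D = W·d = 1093·6.73 = 7355.9 kN·m/m
FS = M_R / M_D = 23038.5 / 7355.9 = 3.132

FS = 3.13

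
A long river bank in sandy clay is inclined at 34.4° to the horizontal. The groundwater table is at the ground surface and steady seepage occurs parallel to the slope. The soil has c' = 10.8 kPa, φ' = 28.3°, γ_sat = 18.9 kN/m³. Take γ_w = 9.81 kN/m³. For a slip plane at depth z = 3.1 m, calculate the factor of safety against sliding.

FS = 0.77

With seepage parallel to the slope and the water table at the surface, the effective normal stress on the slip plane uses the buoyant unit weight γ' = γ_sat − γ_w while the driving shear stress uses γ_sat:
FS = [c' + γ' z cos²β tanφ'] / [γ_sat z sinβ cosβ]
γ' = 18.9 − 9.81 = 9.09 kN/m³
Numerator = 10.8 + 9.09·3.1·cos²34.4°·tan28.3° = 10.8 + 9.09·3.1·0.6808·0.5384 = 21.130 kPa
Denominator = 18.9·3.1·sin34.4°·cos34.4° = 18.9·3.1·0.5650·0.8251 = 27.312 kPa
FS = 21.130 / 27.312 = 0.774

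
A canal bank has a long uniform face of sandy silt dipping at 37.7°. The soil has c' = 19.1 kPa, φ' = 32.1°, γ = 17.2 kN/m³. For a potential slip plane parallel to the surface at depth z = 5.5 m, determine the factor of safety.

FS = 1.23

For an infinite slope with a slip plane parallel to the surface (no pore pressure): FS = [c' + γz cos²β tanφ'] / [γz sinβ cosβ].
γz = 17.2·5.5 = 94.60 kN/m²
Numerator = 19.1 + 94.60·cos²37.7°·tan32.1° = 19.1 + 94.60·0.6260·0.6273 = 56.250 kPa
Denominator = 94.60·sin37.7°·cos37.7° = 94.60·0.6115·0.7912 = 45.773 kPa
FS = 56.250 / 45.773 = 1.229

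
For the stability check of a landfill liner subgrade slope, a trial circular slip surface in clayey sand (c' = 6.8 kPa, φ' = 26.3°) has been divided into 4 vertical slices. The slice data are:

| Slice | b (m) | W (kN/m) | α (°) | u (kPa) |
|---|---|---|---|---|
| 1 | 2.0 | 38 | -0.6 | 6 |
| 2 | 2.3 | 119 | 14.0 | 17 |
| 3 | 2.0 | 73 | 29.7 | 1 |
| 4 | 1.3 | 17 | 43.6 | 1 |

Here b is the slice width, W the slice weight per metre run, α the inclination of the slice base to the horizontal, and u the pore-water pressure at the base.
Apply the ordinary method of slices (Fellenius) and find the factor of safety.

FS = 1.87

Ordinary method of slices: FS = Σ[c'·Δl_i + (W_i cosα_i − u_i·Δl_i)·tanφ'] / Σ W_i sinα_i, with Δl_i = b_i / cosα_i.
Slice 1: Δl = 2.0/cos(-0.6°) = 2.000 m; N'_1 = 38·cos(-0.6°) − 6·2.000 = 26.0; c'Δl = 13.60; W sinα = -0.4
Slice 2: Δl = 2.3/cos14.0° = 2.370 m; N'_2 = 119·cos14.0° − 17·2.370 = 75.2; c'Δl = 16.12; W sinα = 28.8
Slice 3: Δl = 2.0/cos29.7° = 2.302 m; N'_3 = 73·cos29.7° − 1·2.302 = 61.1; c'Δl = 15.66; W sinα = 36.2
Slice 4: Δl = 1.3/cos43.6° = 1.795 m; N'_4 = 17·cos43.6° − 1·1.795 = 10.5; c'Δl = 12.21; W sinα = 11.7
Σc'Δl = 57.6 kN/m; ΣN' = 172.8 kN/m; ΣW sinα = 76.3 kN/m
Resisting = 57.6 + 172.8·tan26.3° = 57.6 + 85.4 = 143.0 kN/m
FS = 143.0 / 76.3 = 1.874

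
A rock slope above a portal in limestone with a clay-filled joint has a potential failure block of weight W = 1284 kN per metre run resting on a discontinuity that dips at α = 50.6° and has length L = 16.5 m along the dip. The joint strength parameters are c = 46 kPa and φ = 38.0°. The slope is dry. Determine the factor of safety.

FS = 1.41

Resolving the block weight along and normal to the plane and applying the Mohr–Coulomb strength on the joint:
N' = W cosα = 1284·cos50.6° = 815.0 kN/m
Driving force T = W sinα = 1284·sin50.6° = 992.2 kN/m
Resisting force R = c·L + N'·tanφ = 46·16.5 + 815.0·tan38.0° = 759.0 + 636.7 = 1395.7 kN/m
FS = R / T = 1395.7 / 992.2 = 1.407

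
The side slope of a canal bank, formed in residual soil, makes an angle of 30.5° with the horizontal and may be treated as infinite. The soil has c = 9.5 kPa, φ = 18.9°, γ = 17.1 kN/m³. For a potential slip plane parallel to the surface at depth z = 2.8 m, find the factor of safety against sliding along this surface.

For an infinite slope with a slip plane parallel to the surface (no pore pressure): FS = [c + γz cos²β tanφ] / [γz sinβ cosβ].
γz = 17.1·2.8 = 47.88 kN/m²
Numerator = 9.5 + 47.88·cos²30.5°·tan18.9° = 9.5 + 47.88·0.7424·0.3424 = 21.670 kPa
Denominator = 47.88·sin30.5°·cos30.5° = 47.88·0.5075·0.8616 = 20.938 kPa
FS = 21.670 / 20.938 = 1.035

FS = 1.03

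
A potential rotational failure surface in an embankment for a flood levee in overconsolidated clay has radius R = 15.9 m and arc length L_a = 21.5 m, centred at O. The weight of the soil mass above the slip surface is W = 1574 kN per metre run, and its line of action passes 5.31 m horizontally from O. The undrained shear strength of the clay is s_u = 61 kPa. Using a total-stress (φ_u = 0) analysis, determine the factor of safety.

Taking moments about the centre O, the resisting moment is provided by the undrained shear strength acting along the arc:
M_R = s_u·L_a·R = 61·21.50·15.9 = 20852.9 kN·m/m
M_D = W·d = 1574·5.31 = 8357.9 kN·m/m
FS = M_R / M_D = 20852.9 / 8357.9 = 2.495

FS = 2.49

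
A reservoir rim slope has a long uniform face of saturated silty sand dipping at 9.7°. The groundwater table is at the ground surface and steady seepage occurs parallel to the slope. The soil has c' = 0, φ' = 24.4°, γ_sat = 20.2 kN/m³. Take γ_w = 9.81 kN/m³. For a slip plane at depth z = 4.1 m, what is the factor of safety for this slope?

FS = 1.36

With seepage parallel to the slope and the water table at the surface, the effective normal stress on the slip plane uses the buoyant unit weight γ' = γ_sat − γ_w while the driving shear stress uses γ_sat:
FS = [c' + γ' z cos²β tanφ'] / [γ_sat z sinβ cosβ]
(For c' = 0 this reduces to FS = (γ'/γ_sat)·tanφ'/tanβ.)
γ' = 20.2 − 9.81 = 10.39 kN/m³
Numerator = 0.0 + 10.39·4.1·cos²9.7°·tan24.4° = 0.0 + 10.39·4.1·0.9716·0.4536 = 18.775 kPa
Denominator = 20.2·4.1·sin9.7°·cos9.7° = 20.2·4.1·0.1685·0.9857 = 13.755 kPa
FS = 18.775 / 13.755 = 1.365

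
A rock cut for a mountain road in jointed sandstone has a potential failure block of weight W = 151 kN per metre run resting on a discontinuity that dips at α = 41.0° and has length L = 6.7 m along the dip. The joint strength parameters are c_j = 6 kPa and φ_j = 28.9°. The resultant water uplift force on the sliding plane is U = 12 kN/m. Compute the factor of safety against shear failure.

Resolving the block weight along and normal to the plane and applying the Mohr–Coulomb strength on the joint:
N' = W cosα − U = 151·cos41.0° − 12 = 102.0 kN/m
Driving force T = W sinα = 151·sin41.0° = 99.1 kN/m
Resisting force R = c_j·L + N'·tanφ_j = 6·6.7 + 102.0·tan28.9° = 40.2 + 56.3 = 96.5 kN/m
FS = R / T = 96.5 / 99.1 = 0.974

FS = 0.97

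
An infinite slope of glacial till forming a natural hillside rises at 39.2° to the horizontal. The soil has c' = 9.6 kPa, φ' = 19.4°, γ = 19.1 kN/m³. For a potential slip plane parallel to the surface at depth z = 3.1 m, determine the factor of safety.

For an infinite slope with a slip plane parallel to the surface (no pore pressure): FS = [c' + γz cos²β tanφ'] / [γz sinβ cosβ].
γz = 19.1·3.1 = 59.21 kN/m²
Numerator = 9.6 + 59.21·cos²39.2°·tan19.4° = 9.6 + 59.21·0.6005·0.3522 = 22.122 kPa
Denominator = 59.21·sin39.2°·cos39.2° = 59.21·0.6320·0.7749 = 29.000 kPa
FS = 22.122 / 29.000 = 0.763

FS = 0.76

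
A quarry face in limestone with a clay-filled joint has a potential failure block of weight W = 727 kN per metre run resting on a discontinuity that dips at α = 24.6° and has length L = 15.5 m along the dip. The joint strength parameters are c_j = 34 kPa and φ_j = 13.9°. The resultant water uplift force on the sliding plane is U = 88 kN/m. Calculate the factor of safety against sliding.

Resolving the block weight along and normal to the plane and applying the Mohr–Coulomb strength on the joint:
N' = W cosα − U = 727·cos24.6° − 88 = 573.0 kN/m
Driving force T = W sinα = 727·sin24.6° = 302.6 kN/m
Resisting force R = c_j·L + N'·tanφ_j = 34·15.5 + 573.0·tan13.9° = 527.0 + 141.8 = 668.8 kN/m
FS = R / T = 668.8 / 302.6 = 2.210

FS = 2.21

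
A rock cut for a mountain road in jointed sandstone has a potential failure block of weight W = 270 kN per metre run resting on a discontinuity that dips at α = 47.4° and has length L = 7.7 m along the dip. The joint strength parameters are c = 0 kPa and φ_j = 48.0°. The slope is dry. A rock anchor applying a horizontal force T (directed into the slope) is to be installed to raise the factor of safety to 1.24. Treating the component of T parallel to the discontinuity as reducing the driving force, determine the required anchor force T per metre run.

Resolving forces along and normal to the sliding plane, with the horizontal anchor force T adding T·sinα to the effective normal force and T·cosα acting up the plane against the driving force:
FS = [cL + (W cosα + T sinα) tanφ_j] / [W sinα − T cosα]
Without the anchor: N' = 182.8 kN/m, driving T_d = 198.7 kN/m, resisting R = 0·7.7 + 182.8·tan48.0° = 203.0 kN/m, FS = 1.02.
Setting FS = 1.24 and solving for T:
1.24·(198.7 − T cos47.4°) = 203.0 + T sin47.4°·tan48.0°
T·(sin47.4°·tan48.0° + 1.24·cos47.4°) = 1.24·198.7 − 203.0
T·(0.7361·1.1106 + 1.24·0.6769) = 246.4 − 203.0 = 43.5
T·1.6568 = 43.5
T = 26.2 kN/m

T = 26 kN/m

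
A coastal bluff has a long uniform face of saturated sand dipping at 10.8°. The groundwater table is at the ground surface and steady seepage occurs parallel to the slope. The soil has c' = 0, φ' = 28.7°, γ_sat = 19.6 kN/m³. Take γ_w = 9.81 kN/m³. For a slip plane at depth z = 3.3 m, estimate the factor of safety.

With seepage parallel to the slope and the water table at the surface, the effective normal stress on the slip plane uses the buoyant unit weight γ' = γ_sat − γ_w while the driving shear stress uses γ_sat:
FS = [c' + γ' z cos²β tanφ'] / [γ_sat z sinβ cosβ]
(For c' = 0 this reduces to FS = (γ'/γ_sat)·tanφ'/tanβ.)
γ' = 19.6 − 9.81 = 9.79 kN/m³
Numerator = 0.0 + 9.79·3.3·cos²10.8°·tan28.7° = 0.0 + 9.79·3.3·0.9649·0.5475 = 17.067 kPa
Denominator = 19.6·3.3·sin10.8°·cos10.8° = 19.6·3.3·0.1874·0.9823 = 11.905 kPa
FS = 17.067 / 11.905 = 1.434

FS = 1.43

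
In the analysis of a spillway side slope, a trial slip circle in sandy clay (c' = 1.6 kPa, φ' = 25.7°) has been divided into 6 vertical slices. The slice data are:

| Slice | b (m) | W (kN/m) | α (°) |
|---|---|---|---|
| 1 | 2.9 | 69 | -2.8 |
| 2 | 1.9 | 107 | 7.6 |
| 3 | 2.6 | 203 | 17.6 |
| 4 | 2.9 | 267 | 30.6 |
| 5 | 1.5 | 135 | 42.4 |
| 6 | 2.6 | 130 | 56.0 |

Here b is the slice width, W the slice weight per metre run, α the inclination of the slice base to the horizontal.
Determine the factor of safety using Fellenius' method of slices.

Ordinary method of slices: FS = Σ[c'·Δl_i + (W_i cosα_i)·tanφ'] / Σ W_i sinα_i, with Δl_i = b_i / cosα_i.
Slice 1: Δl = 2.9/cos(-2.8°) = 2.903 m; N'_1 = 69·cos(-2.8°) = 68.9; c'Δl = 4.65; W sinα = -3.4
Slice 2: Δl = 1.9/cos7.6° = 1.917 m; N'_2 = 107·cos7.6° = 106.1; c'Δl = 3.07; W sinα = 14.2
Slice 3: Δl = 2.6/cos17.6° = 2.728 m; N'_3 = 203·cos17.6° = 193.5; c'Δl = 4.36; W sinα = 61.4
Slice 4: Δl = 2.9/cos30.6° = 3.369 m; N'_4 = 267·cos30.6° = 229.8; c'Δl = 5.39; W sinα = 135.9
Slice 5: Δl = 1.5/cos42.4° = 2.031 m; N'_5 = 135·cos42.4° = 99.7; c'Δl = 3.25; W sinα = 91.0
Slice 6: Δl = 2.6/cos56.0° = 4.650 m; N'_6 = 130·cos56.0° = 72.7; c'Δl = 7.44; W sinα = 107.8
Σc'Δl = 28.2 kN/m; ΣN' = 770.7 kN/m; ΣW sinα = 406.9 kN/m
Resisting = 28.2 + 770.7·tan25.7° = 28.2 + 370.9 = 399.1 kN/m
FS = 399.1 / 406.9 = 0.981

FS = 0.98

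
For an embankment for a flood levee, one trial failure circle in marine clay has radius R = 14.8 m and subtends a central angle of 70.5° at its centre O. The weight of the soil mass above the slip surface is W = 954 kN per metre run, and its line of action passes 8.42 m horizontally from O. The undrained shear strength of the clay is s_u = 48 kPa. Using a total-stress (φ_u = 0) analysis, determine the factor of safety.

Taking moments about the centre O, the resisting moment is provided by the undrained shear strength acting along the arc:
Arc length L_a = R·θ = 14.8·(70.5°·π/180) = 14.8·1.2305 = 18.21 m
M_R = s_u·L_a·R = 48·18.21·14.8 = 12936.9 kN·m/m
M_D = W·d = 954·8.42 = 8032.7 kN·m/m
FS = M_R / M_D = 12936.9 / 8032.7 = 1.611

FS = 1.61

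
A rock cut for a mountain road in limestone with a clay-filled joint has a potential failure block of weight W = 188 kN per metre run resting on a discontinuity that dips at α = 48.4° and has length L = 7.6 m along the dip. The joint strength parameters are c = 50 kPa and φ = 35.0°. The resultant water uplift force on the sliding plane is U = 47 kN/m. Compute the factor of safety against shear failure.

FS = 3.09

Resolving the block weight along and normal to the plane and applying the Mohr–Coulomb strength on the joint:
N' = W cosα − U = 188·cos48.4° − 47 = 77.8 kN/m
Driving force T = W sinα = 188·sin48.4° = 140.6 kN/m
Resisting force R = c·L + N'·tanφ = 50·7.6 + 77.8·tan35.0° = 380.0 + 54.5 = 434.5 kN/m
FS = R / T = 434.5 / 140.6 = 3.091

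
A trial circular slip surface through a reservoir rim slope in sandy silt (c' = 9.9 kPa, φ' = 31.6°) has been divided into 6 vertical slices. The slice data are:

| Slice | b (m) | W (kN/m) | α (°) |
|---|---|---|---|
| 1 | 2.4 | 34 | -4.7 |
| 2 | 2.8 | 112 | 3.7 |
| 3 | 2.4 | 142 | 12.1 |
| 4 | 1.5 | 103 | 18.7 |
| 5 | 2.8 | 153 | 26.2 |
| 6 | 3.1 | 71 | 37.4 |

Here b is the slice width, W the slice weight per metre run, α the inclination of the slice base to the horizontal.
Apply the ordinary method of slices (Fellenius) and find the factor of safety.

Ordinary method of slices: FS = Σ[c'·Δl_i + (W_i cosα_i)·tanφ'] / Σ W_i sinα_i, with Δl_i = b_i / cosα_i.
Slice 1: Δl = 2.4/cos(-4.7°) = 2.408 m; N'_1 = 34·cos(-4.7°) = 33.9; c'Δl = 23.84; W sinα = -2.8
Slice 2: Δl = 2.8/cos3.7° = 2.806 m; N'_2 = 112·cos3.7° = 111.8; c'Δl = 27.78; W sinα = 7.2
Slice 3: Δl = 2.4/cos12.1° = 2.455 m; N'_3 = 142·cos12.1° = 138.8; c'Δl = 24.30; W sinα = 29.8
Slice 4: Δl = 1.5/cos18.7° = 1.584 m; N'_4 = 103·cos18.7° = 97.6; c'Δl = 15.68; W sinα = 33.0
Slice 5: Δl = 2.8/cos26.2° = 3.121 m; N'_5 = 153·cos26.2° = 137.3; c'Δl = 30.89; W sinα = 67.6
Slice 6: Δl = 3.1/cos37.4° = 3.902 m; N'_6 = 71·cos37.4° = 56.4; c'Δl = 38.63; W sinα = 43.1
Σc'Δl = 161.1 kN/m; ΣN' = 575.7 kN/m; ΣW sinα = 177.9 kN/m
Resisting = 161.1 + 575.7·tan31.6° = 161.1 + 354.2 = 515.3 kN/m
FS = 515.3 / 177.9 = 2.897

FS = 2.90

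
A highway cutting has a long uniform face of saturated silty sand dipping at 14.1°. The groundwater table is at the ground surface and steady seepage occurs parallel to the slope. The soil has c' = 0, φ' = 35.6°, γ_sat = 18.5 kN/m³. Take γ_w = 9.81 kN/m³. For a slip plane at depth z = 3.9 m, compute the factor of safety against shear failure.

With seepage parallel to the slope and the water table at the surface, the effective normal stress on the slip plane uses the buoyant unit weight γ' = γ_sat − γ_w while the driving shear stress uses γ_sat:
FS = [c' + γ' z cos²β tanφ'] / [γ_sat z sinβ cosβ]
(For c' = 0 this reduces to FS = (γ'/γ_sat)·tanφ'/tanβ.)
γ' = 18.5 − 9.81 = 8.69 kN/m³
Numerator = 0.0 + 8.69·3.9·cos²14.1°·tan35.6° = 0.0 + 8.69·3.9·0.9407·0.7159 = 22.824 kPa
Denominator = 18.5·3.9·sin14.1°·cos14.1° = 18.5·3.9·0.2436·0.9699 = 17.047 kPa
FS = 22.824 / 17.047 = 1.339

FS = 1.34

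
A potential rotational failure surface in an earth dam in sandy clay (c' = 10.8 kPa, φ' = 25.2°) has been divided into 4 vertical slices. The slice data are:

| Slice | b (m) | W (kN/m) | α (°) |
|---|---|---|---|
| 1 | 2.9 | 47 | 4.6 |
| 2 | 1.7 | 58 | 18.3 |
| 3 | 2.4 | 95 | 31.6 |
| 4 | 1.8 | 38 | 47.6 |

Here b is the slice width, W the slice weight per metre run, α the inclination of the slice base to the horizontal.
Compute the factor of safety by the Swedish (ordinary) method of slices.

Ordinary method of slices: FS = Σ[c'·Δl_i + (W_i cosα_i)·tanφ'] / Σ W_i sinα_i, with Δl_i = b_i / cosα_i.
Slice 1: Δl = 2.9/cos4.6° = 2.909 m; N'_1 = 47·cos4.6° = 46.8; c'Δl = 31.42; W sinα = 3.8
Slice 2: Δl = 1.7/cos18.3° = 1.791 m; N'_2 = 58·cos18.3° = 55.1; c'Δl = 19.34; W sinα = 18.2
Slice 3: Δl = 2.4/cos31.6° = 2.818 m; N'_3 = 95·cos31.6° = 80.9; c'Δl = 30.43; W sinα = 49.8
Slice 4: Δl = 1.8/cos47.6° = 2.669 m; N'_4 = 38·cos47.6° = 25.6; c'Δl = 28.83; W sinα = 28.1
Σc'Δl = 110.0 kN/m; ΣN' = 208.5 kN/m; ΣW sinα = 99.8 kN/m
Resisting = 110.0 + 208.5·tan25.2° = 110.0 + 98.1 = 208.1 kN/m
FS = 208.1 / 99.8 = 2.085

FS = 2.08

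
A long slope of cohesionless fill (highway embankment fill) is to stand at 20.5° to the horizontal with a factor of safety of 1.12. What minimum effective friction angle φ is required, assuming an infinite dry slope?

φ = 22.7°

FS = tanφ/tanβ ⇒ tanφ = FS · tanβ = 1.12 · tan20.5° = 0.4188
φ = arctan(0.4188) = 22.72°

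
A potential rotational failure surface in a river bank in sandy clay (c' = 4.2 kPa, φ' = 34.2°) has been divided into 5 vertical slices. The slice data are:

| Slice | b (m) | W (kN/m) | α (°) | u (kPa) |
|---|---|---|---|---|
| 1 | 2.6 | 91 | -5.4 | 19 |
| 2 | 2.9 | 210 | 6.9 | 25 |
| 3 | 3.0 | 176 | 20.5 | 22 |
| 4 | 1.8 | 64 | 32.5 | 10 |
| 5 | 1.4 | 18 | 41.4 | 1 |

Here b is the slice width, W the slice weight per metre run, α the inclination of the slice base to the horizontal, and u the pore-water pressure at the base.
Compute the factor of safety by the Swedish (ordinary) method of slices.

Ordinary method of slices: FS = Σ[c'·Δl_i + (W_i cosα_i − u_i·Δl_i)·tanφ'] / Σ W_i sinα_i, with Δl_i = b_i / cosα_i.
Slice 1: Δl = 2.6/cos(-5.4°) = 2.612 m; N'_1 = 91·cos(-5.4°) − 19·2.612 = 41.0; c'Δl = 10.97; W sinα = -8.6
Slice 2: Δl = 2.9/cos6.9° = 2.921 m; N'_2 = 210·cos6.9° − 25·2.921 = 135.5; c'Δl = 12.27; W sinα = 25.2
Slice 3: Δl = 3.0/cos20.5° = 3.203 m; N'_3 = 176·cos20.5° − 22·3.203 = 94.4; c'Δl = 13.45; W sinα = 61.6
Slice 4: Δl = 1.8/cos32.5° = 2.134 m; N'_4 = 64·cos32.5° − 10·2.134 = 32.6; c'Δl = 8.96; W sinα = 34.4
Slice 5: Δl = 1.4/cos41.4° = 1.866 m; N'_5 = 18·cos41.4° − 1·1.866 = 11.6; c'Δl = 7.84; W sinα = 11.9
Σc'Δl = 53.5 kN/m; ΣN' = 315.1 kN/m; ΣW sinα = 124.6 kN/m
Resisting = 53.5 + 315.1·tan34.2° = 53.5 + 214.1 = 267.6 kN/m
FS = 267.6 / 124.6 = 2.148

FS = 2.15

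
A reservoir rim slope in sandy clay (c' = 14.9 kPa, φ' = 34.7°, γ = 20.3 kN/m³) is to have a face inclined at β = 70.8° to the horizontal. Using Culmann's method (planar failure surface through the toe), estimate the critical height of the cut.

H_c = 11.87 m

Culmann's analysis gives the critical failure plane at α_cr = (β + φ')/2 = (70.8 + 34.7)/2 = 52.8°, and the critical height
H_c = (4c'/γ) · sinβ cosφ' / [1 − cos(β − φ')]
    = (4·14.9/20.3) · sin70.8°·cos34.7° / [1 − cos(36.1°)]
    = 2.936 · 0.9444·0.8221 / [1 − 0.8080]
    = 2.936 · 0.7764 / 0.1920
    = 11.87 m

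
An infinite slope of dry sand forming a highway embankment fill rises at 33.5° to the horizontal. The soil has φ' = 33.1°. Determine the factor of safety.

FS = 0.98

For a dry cohesionless infinite slope the factor of safety is FS = tanφ' / tanβ.
FS = tan33.1° / tan33.5° = 0.6519 / 0.6619 = 0.985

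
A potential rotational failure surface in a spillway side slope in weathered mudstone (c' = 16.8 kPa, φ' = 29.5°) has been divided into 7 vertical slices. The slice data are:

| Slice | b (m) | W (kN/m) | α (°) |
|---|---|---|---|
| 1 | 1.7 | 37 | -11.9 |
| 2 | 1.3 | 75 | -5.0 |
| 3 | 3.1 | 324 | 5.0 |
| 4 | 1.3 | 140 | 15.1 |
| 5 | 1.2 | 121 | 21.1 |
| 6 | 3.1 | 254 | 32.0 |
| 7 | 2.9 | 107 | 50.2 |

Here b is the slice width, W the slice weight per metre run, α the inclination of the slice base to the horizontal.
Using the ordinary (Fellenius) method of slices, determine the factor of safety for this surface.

Ordinary method of slices: FS = Σ[c'·Δl_i + (W_i cosα_i)·tanφ'] / Σ W_i sinα_i, with Δl_i = b_i / cosα_i.
Slice 1: Δl = 1.7/cos(-11.9°) = 1.737 m; N'_1 = 37·cos(-11.9°) = 36.2; c'Δl = 29.19; W sinα = -7.6
Slice 2: Δl = 1.3/cos(-5.0°) = 1.305 m; N'_2 = 75·cos(-5.0°) = 74.7; c'Δl = 21.92; W sinα = -6.5
Slice 3: Δl = 3.1/cos5.0° = 3.112 m; N'_3 = 324·cos5.0° = 322.8; c'Δl = 52.28; W sinα = 28.2
Slice 4: Δl = 1.3/cos15.1° = 1.346 m; N'_4 = 140·cos15.1° = 135.2; c'Δl = 22.62; W sinα = 36.5
Slice 5: Δl = 1.2/cos21.1° = 1.286 m; N'_5 = 121·cos21.1° = 112.9; c'Δl = 21.61; W sinα = 43.6
Slice 6: Δl = 3.1/cos32.0° = 3.655 m; N'_6 = 254·cos32.0° = 215.4; c'Δl = 61.41; W sinα = 134.6
Slice 7: Δl = 2.9/cos50.2° = 4.530 m; N'_7 = 107·cos50.2° = 68.5; c'Δl = 76.11; W sinα = 82.2
Σc'Δl = 285.1 kN/m; ΣN' = 965.6 kN/m; ΣW sinα = 310.9 kN/m
Resisting = 285.1 + 965.6·tan29.5° = 285.1 + 546.3 = 831.5 kN/m
FS = 831.5 / 310.9 = 2.674

FS = 2.67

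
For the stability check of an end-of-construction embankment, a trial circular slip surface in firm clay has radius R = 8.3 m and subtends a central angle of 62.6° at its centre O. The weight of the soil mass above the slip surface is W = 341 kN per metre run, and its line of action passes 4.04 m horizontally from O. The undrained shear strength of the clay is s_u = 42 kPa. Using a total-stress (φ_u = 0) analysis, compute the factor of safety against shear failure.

FS = 2.29

Taking moments about the centre O, the resisting moment is provided by the undrained shear strength acting along the arc:
Arc length L_a = R·θ = 8.3·(62.6°·π/180) = 8.3·1.0926 = 9.07 m
M_R = s_u·L_a·R = 42·9.07·8.3 = 3161.2 kN·m/m
M_D = W·d = 341·4.04 = 1377.6 kN·m/m
FS = M_R / M_D = 3161.2 / 1377.6 = 2.295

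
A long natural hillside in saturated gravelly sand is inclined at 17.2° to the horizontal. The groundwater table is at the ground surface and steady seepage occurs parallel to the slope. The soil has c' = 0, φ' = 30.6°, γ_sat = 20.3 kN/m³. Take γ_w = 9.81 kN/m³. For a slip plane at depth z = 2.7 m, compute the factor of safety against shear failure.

With seepage parallel to the slope and the water table at the surface, the effective normal stress on the slip plane uses the buoyant unit weight γ' = γ_sat − γ_w while the driving shear stress uses γ_sat:
FS = [c' + γ' z cos²β tanφ'] / [γ_sat z sinβ cosβ]
(For c' = 0 this reduces to FS = (γ'/γ_sat)·tanφ'/tanβ.)
γ' = 20.3 − 9.81 = 10.49 kN/m³
Numerator = 0.0 + 10.49·2.7·cos²17.2°·tan30.6° = 0.0 + 10.49·2.7·0.9126·0.5914 = 15.285 kPa
Denominator = 20.3·2.7·sin17.2°·cos17.2° = 20.3·2.7·0.2957·0.9553 = 15.483 kPa
FS = 15.285 / 15.483 = 0.987

FS = 0.99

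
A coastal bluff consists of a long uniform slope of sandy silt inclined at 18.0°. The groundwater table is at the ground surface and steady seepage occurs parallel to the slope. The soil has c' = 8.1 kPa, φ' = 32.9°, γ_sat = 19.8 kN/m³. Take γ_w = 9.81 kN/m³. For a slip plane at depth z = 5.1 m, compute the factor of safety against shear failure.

With seepage parallel to the slope and the water table at the surface, the effective normal stress on the slip plane uses the buoyant unit weight γ' = γ_sat − γ_w while the driving shear stress uses γ_sat:
FS = [c' + γ' z cos²β tanφ'] / [γ_sat z sinβ cosβ]
γ' = 19.8 − 9.81 = 9.99 kN/m³
Numerator = 8.1 + 9.99·5.1·cos²18.0°·tan32.9° = 8.1 + 9.99·5.1·0.9045·0.6469 = 37.913 kPa
Denominator = 19.8·5.1·sin18.0°·cos18.0° = 19.8·5.1·0.3090·0.9511 = 29.677 kPa
FS = 37.913 / 29.677 = 1.278

FS = 1.28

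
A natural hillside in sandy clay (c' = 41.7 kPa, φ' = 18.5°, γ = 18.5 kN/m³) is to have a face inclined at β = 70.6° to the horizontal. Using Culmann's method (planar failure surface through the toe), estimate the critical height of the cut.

H_c = 20.91 m

Culmann's analysis gives the critical failure plane at α_cr = (β + φ')/2 = (70.6 + 18.5)/2 = 44.5°, and the critical height
H_c = (4c'/γ) · sinβ cosφ' / [1 − cos(β − φ')]
    = (4·41.7/18.5) · sin70.6°·cos18.5° / [1 − cos(52.1°)]
    = 9.016 · 0.9432·0.9483 / [1 − 0.6143]
    = 9.016 · 0.8945 / 0.3857
    = 20.91 m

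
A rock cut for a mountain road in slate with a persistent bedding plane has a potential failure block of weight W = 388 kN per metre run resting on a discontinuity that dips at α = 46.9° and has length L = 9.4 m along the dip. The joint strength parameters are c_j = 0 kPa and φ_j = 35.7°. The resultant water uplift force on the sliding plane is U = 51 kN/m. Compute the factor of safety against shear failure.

FS = 0.54

Resolving the block weight along and normal to the plane and applying the Mohr–Coulomb strength on the joint:
N' = W cosα − U = 388·cos46.9° − 51 = 214.1 kN/m
Driving force T = W sinα = 388·sin46.9° = 283.3 kN/m
Resisting force R = c_j·L + N'·tanφ_j = 0·9.4 + 214.1·tan35.7° = 0.0 + 153.9 = 153.9 kN/m
FS = R / T = 153.9 / 283.3 = 0.543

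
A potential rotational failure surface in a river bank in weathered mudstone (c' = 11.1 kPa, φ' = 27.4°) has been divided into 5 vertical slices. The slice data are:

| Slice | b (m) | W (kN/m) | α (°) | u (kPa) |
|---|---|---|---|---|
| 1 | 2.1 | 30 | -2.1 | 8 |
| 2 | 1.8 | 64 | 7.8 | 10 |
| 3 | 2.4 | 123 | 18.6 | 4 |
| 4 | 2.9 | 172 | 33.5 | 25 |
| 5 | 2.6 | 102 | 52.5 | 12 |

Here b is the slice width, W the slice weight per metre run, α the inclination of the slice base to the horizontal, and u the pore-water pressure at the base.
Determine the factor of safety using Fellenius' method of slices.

Ordinary method of slices: FS = Σ[c'·Δl_i + (W_i cosα_i − u_i·Δl_i)·tanφ'] / Σ W_i sinα_i, with Δl_i = b_i / cosα_i.
Slice 1: Δl = 2.1/cos(-2.1°) = 2.101 m; N'_1 = 30·cos(-2.1°) − 8·2.101 = 13.2; c'Δl = 23.33; W sinα = -1.1
Slice 2: Δl = 1.8/cos7.8° = 1.817 m; N'_2 = 64·cos7.8° − 10·1.817 = 45.2; c'Δl = 20.17; W sinα = 8.7
Slice 3: Δl = 2.4/cos18.6° = 2.532 m; N'_3 = 123·cos18.6° − 4·2.532 = 106.4; c'Δl = 28.11; W sinα = 39.2
Slice 4: Δl = 2.9/cos33.5° = 3.478 m; N'_4 = 172·cos33.5° − 25·3.478 = 56.5; c'Δl = 38.60; W sinα = 94.9
Slice 5: Δl = 2.6/cos52.5° = 4.271 m; N'_5 = 102·cos52.5° − 12·4.271 = 10.8; c'Δl = 47.41; W sinα = 80.9
Σc'Δl = 157.6 kN/m; ΣN' = 232.2 kN/m; ΣW sinα = 222.7 kN/m
Resisting = 157.6 + 232.2·tan27.4° = 157.6 + 120.4 = 278.0 kN/m
FS = 278.0 / 222.7 = 1.248

FS = 1.25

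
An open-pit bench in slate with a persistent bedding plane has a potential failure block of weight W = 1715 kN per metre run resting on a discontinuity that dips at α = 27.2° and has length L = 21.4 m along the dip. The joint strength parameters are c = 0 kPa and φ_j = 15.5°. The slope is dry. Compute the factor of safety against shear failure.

Resolving the block weight along and normal to the plane and applying the Mohr–Coulomb strength on the joint:
N' = W cosα = 1715·cos27.2° = 1525.3 kN/m
Driving force T = W sinα = 1715·sin27.2° = 783.9 kN/m
Resisting force R = c·L + N'·tanφ_j = 0·21.4 + 1525.3·tan15.5° = 0.0 + 423.0 = 423.0 kN/m
FS = R / T = 423.0 / 783.9 = 0.540

FS = 0.54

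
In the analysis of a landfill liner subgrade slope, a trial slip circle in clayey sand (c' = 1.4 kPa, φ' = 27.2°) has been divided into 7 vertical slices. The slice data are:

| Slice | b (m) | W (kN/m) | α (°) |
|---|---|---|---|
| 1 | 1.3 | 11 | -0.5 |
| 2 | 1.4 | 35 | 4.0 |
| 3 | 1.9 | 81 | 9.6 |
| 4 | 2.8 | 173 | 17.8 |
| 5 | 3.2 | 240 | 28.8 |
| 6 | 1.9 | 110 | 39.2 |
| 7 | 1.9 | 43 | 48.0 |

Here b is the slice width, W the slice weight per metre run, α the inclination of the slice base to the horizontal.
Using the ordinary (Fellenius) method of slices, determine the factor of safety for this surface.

Ordinary method of slices: FS = Σ[c'·Δl_i + (W_i cosα_i)·tanφ'] / Σ W_i sinα_i, with Δl_i = b_i / cosα_i.
Slice 1: Δl = 1.3/cos(-0.5°) = 1.300 m; N'_1 = 11·cos(-0.5°) = 11.0; c'Δl = 1.82; W sinα = -0.1
Slice 2: Δl = 1.4/cos4.0° = 1.403 m; N'_2 = 35·cos4.0° = 34.9; c'Δl = 1.96; W sinα = 2.4
Slice 3: Δl = 1.9/cos9.6° = 1.927 m; N'_3 = 81·cos9.6° = 79.9; c'Δl = 2.70; W sinα = 13.5
Slice 4: Δl = 2.8/cos17.8° = 2.941 m; N'_4 = 173·cos17.8° = 164.7; c'Δl = 4.12; W sinα = 52.9
Slice 5: Δl = 3.2/cos28.8° = 3.652 m; N'_5 = 240·cos28.8° = 210.3; c'Δl = 5.11; W sinα = 115.6
Slice 6: Δl = 1.9/cos39.2° = 2.452 m; N'_6 = 110·cos39.2° = 85.2; c'Δl = 3.43; W sinα = 69.5
Slice 7: Δl = 1.9/cos48.0° = 2.840 m; N'_7 = 43·cos48.0° = 28.8; c'Δl = 3.98; W sinα = 32.0
Σc'Δl = 23.1 kN/m; ΣN' = 614.8 kN/m; ΣW sinα = 285.8 kN/m
Resisting = 23.1 + 614.8·tan27.2° = 23.1 + 316.0 = 339.1 kN/m
FS = 339.1 / 285.8 = 1.186

FS = 1.19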